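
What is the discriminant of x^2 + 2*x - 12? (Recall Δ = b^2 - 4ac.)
Δ = 52

For a quadratic a x^2 + b x + c the discriminant is Δ = b^2 - 4ac = (2)^2 - 4*(1)*(-12) = 4 - (-48) = 52.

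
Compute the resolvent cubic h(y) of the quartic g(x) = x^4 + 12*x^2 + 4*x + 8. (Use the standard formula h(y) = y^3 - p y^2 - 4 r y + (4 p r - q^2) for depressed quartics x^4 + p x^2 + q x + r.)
h(y) = y^3 - 12*y^2 - 32*y + 368

Identify coefficients: p = 12, q = 4, r = 8.
Plug into h(y) = y^3 - p y^2 - 4 r y + (4 p r - q^2):
  h(y) = y^3 - (12) y^2 - 4*(8) y + (4*(12)*(8) - (4)^2)
       = y^3 + (-12) y^2 + (-32) y + (368).
Simplifying: h(y) = y^3 - 12*y^2 - 32*y + 368.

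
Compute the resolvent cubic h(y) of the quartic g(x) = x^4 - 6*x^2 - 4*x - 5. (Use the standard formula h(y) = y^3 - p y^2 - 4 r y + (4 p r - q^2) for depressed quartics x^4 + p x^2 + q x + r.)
h(y) = y^3 + 6*y^2 + 20*y + 104

Identify coefficients: p = -6, q = -4, r = -5.
Plug into h(y) = y^3 - p y^2 - 4 r y + (4 p r - q^2):
  h(y) = y^3 - (-6) y^2 - 4*(-5) y + (4*(-6)*(-5) - (-4)^2)
       = y^3 + (6) y^2 + (20) y + (104).
Simplifying: h(y) = y^3 + 6*y^2 + 20*y + 104.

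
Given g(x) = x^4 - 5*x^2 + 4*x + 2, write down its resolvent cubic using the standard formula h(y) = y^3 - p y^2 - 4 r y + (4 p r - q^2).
h(y) = y^3 + 5*y^2 - 8*y - 56

Identify coefficients: p = -5, q = 4, r = 2.
Plug into h(y) = y^3 - p y^2 - 4 r y + (4 p r - q^2):
  h(y) = y^3 - (-5) y^2 - 4*(2) y + (4*(-5)*(2) - (4)^2)
       = y^3 + (5) y^2 + (-8) y + (-56).
Simplifying: h(y) = y^3 + 5*y^2 - 8*y - 56.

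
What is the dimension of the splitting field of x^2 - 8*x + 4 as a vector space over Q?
[K:Q] = 2

The discriminant of x^2 + (-8)*x + (4) is b^2 - 4c = 64 - (16) = 48. Since 48 is not a perfect square in Q, the polynomial is irreducible over Q. Its two roots generate a degree-2 extension, so [K:Q] = 2.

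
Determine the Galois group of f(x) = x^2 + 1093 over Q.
Gal(K/Q) = Z/2Z (cyclic of order 2)

x^2 + 1093 is irreducible over Q since -1093 is not a rational square. The splitting field Q(sqrt(-1093)) has degree 2 over Q, and its unique nontrivial automorphism is sqrt(-1093) ↦ -sqrt(-1093). Hence Gal(Q(sqrt(-1093))/Q) = Z/2Z.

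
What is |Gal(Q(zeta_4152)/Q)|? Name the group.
|Gal(Q(zeta_4152)/Q)| = phi(4152) = 1376; group ≅ (Z/4152Z)^* ≅ Z/2Z × Z/2Z × Z/2Z × Z/172Z

The n-th cyclotomic polynomial Φ_4152(x) is the minimal polynomial of zeta_4152 over Q and has degree phi(4152) = 1376. So Q(zeta_4152) is a degree-1376 Galois extension with Galois group (Z/4152Z)^*. By CRT, (Z/4152Z)^* ≅ (Z/8Z)^* × (Z/3Z)^* × (Z/173Z)^*. Each prime-power unit group is (Z/8Z)^* ≅ Z/2Z × Z/2Z; (Z/3Z)^* ≅ Z/2Z; (Z/173Z)^* ≅ Z/172Z. Hence Gal(Q(zeta_4152)/Q) ≅ Z/2Z × Z/2Z × Z/2Z × Z/172Z.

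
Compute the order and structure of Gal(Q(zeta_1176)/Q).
|Gal(Q(zeta_1176)/Q)| = phi(1176) = 336; group ≅ (Z/1176Z)^* ≅ Z/2Z × Z/2Z × Z/2Z × Z/42Z

The n-th cyclotomic polynomial Φ_1176(x) is the minimal polynomial of zeta_1176 over Q and has degree phi(1176) = 336. So Q(zeta_1176) is a degree-336 Galois extension with Galois group (Z/1176Z)^*. By CRT, (Z/1176Z)^* ≅ (Z/8Z)^* × (Z/3Z)^* × (Z/49Z)^*. Each prime-power unit group is (Z/8Z)^* ≅ Z/2Z × Z/2Z; (Z/3Z)^* ≅ Z/2Z; (Z/49Z)^* ≅ Z/42Z. Hence Gal(Q(zeta_1176)/Q) ≅ Z/2Z × Z/2Z × Z/2Z × Z/42Z.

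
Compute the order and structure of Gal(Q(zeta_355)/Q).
|Gal(Q(zeta_355)/Q)| = phi(355) = 280; group ≅ (Z/355Z)^* ≅ Z/4Z × Z/70Z

The n-th cyclotomic polynomial Φ_355(x) is the minimal polynomial of zeta_355 over Q and has degree phi(355) = 280. So Q(zeta_355) is a degree-280 Galois extension with Galois group (Z/355Z)^*. By CRT, (Z/355Z)^* ≅ (Z/5Z)^* × (Z/71Z)^*. Each prime-power unit group is (Z/5Z)^* ≅ Z/4Z; (Z/71Z)^* ≅ Z/70Z. Hence Gal(Q(zeta_355)/Q) ≅ Z/4Z × Z/70Z.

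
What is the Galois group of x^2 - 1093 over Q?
Gal(K/Q) = Z/2Z (cyclic of order 2)

x^2 - 1093 is irreducible over Q since 1093 is not a rational square. The splitting field Q(sqrt(1093)) has degree 2 over Q, and its unique nontrivial automorphism is sqrt(1093) ↦ -sqrt(1093). Hence Gal(Q(sqrt(1093))/Q) = Z/2Z.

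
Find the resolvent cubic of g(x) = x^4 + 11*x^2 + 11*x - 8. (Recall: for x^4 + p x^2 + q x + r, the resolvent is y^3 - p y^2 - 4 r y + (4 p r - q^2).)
h(y) = y^3 - 11*y^2 + 32*y - 473

Identify coefficients: p = 11, q = 11, r = -8.
Plug into h(y) = y^3 - p y^2 - 4 r y + (4 p r - q^2):
  h(y) = y^3 - (11) y^2 - 4*(-8) y + (4*(11)*(-8) - (11)^2)
       = y^3 + (-11) y^2 + (32) y + (-473).
Simplifying: h(y) = y^3 - 11*y^2 + 32*y - 473.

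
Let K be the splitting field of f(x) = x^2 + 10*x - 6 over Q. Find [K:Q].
[K:Q] = 2

The discriminant of x^2 + (10)*x + (-6) is b^2 - 4c = 100 - (-24) = 124. Since 124 is not a perfect square in Q, the polynomial is irreducible over Q. Its two roots generate a degree-2 extension, so [K:Q] = 2.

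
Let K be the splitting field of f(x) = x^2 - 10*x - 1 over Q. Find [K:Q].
[K:Q] = 2

The discriminant of x^2 + (-10)*x + (-1) is b^2 - 4c = 100 - (-4) = 104. Since 104 is not a perfect square in Q, the polynomial is irreducible over Q. Its two roots generate a degree-2 extension, so [K:Q] = 2.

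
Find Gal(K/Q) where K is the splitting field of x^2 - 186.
Gal(K/Q) = Z/2Z (cyclic of order 2)

x^2 - 186 is irreducible over Q since 186 is not a rational square. The splitting field Q(sqrt(186)) has degree 2 over Q, and its unique nontrivial automorphism is sqrt(186) ↦ -sqrt(186). Hence Gal(Q(sqrt(186))/Q) = Z/2Z.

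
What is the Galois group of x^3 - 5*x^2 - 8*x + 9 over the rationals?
Gal(K/Q) = S_3 (symmetric group of order 6)

Compute the discriminant of x^3 + (-5)*x^2 + (-8)*x + (9): Δ = 12441. Since Δ is not a rational square, the Galois group is not contained in A_3; it must be the full S_3 (irreducibility of the cubic rules out anything smaller).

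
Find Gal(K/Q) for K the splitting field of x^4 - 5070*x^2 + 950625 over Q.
Gal(K/Q) = Z/2Z (cyclic of order 2)

f factors as (x^2 - 4875)(x^2 - 195), so the splitting field is K = Q(sqrt(4875), sqrt(195)). The squarefree part of 4875 is 195 and the squarefree part of 195 is also 195, so sqrt(4875) and sqrt(195) are both rational multiples of sqrt(195). Hence Q(sqrt(4875)) = Q(sqrt(195)) = Q(sqrt(195)), and the splitting field collapses to a single degree-2 extension with Galois group Z/2Z.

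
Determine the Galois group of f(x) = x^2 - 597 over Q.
Gal(K/Q) = Z/2Z (cyclic of order 2)

x^2 - 597 is irreducible over Q since 597 is not a rational square. The splitting field Q(sqrt(597)) has degree 2 over Q, and its unique nontrivial automorphism is sqrt(597) ↦ -sqrt(597). Hence Gal(Q(sqrt(597))/Q) = Z/2Z.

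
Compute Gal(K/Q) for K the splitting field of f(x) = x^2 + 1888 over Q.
Gal(K/Q) = Z/2Z (cyclic of order 2)

x^2 + 1888 is irreducible over Q since -1888 is not a rational square. The splitting field Q(sqrt(-1888)) has degree 2 over Q, and its unique nontrivial automorphism is sqrt(-1888) ↦ -sqrt(-1888). Hence Gal(Q(sqrt(-1888))/Q) = Z/2Z.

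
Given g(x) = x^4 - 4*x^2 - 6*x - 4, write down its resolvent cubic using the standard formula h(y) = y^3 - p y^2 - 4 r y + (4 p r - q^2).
h(y) = y^3 + 4*y^2 + 16*y + 28

Identify coefficients: p = -4, q = -6, r = -4.
Plug into h(y) = y^3 - p y^2 - 4 r y + (4 p r - q^2):
  h(y) = y^3 - (-4) y^2 - 4*(-4) y + (4*(-4)*(-4) - (-6)^2)
       = y^3 + (4) y^2 + (16) y + (28).
Simplifying: h(y) = y^3 + 4*y^2 + 16*y + 28.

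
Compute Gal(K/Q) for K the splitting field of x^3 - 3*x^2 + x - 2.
Gal(K/Q) = S_3 (symmetric group of order 6)

Compute the discriminant of x^3 + (-3)*x^2 + (1)*x + (-2): Δ = -211. Since Δ is not a rational square, the Galois group is not contained in A_3; it must be the full S_3 (irreducibility of the cubic rules out anything smaller).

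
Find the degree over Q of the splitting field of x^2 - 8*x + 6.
[K:Q] = 2

The discriminant of x^2 + (-8)*x + (6) is b^2 - 4c = 64 - (24) = 40. Since 40 is not a perfect square in Q, the polynomial is irreducible over Q. Its two roots generate a degree-2 extension, so [K:Q] = 2.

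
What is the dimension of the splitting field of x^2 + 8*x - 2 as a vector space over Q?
[K:Q] = 2

The discriminant of x^2 + (8)*x + (-2) is b^2 - 4c = 64 - (-8) = 72. Since 72 is not a perfect square in Q, the polynomial is irreducible over Q. Its two roots generate a degree-2 extension, so [K:Q] = 2.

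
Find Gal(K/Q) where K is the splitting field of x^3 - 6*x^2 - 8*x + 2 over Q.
Gal(K/Q) = S_3 (symmetric group of order 6)

Compute the discriminant of x^3 + (-6)*x^2 + (-8)*x + (2): Δ = 7700. Since Δ is not a rational square, the Galois group is not contained in A_3; it must be the full S_3 (irreducibility of the cubic rules out anything smaller).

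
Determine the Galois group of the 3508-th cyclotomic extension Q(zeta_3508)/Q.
|Gal(Q(zeta_3508)/Q)| = phi(3508) = 1752; group ≅ (Z/3508Z)^* ≅ Z/2Z × Z/876Z

The n-th cyclotomic polynomial Φ_3508(x) is the minimal polynomial of zeta_3508 over Q and has degree phi(3508) = 1752. So Q(zeta_3508) is a degree-1752 Galois extension with Galois group (Z/3508Z)^*. By CRT, (Z/3508Z)^* ≅ (Z/4Z)^* × (Z/877Z)^*. Each prime-power unit group is (Z/4Z)^* ≅ Z/2Z; (Z/877Z)^* ≅ Z/876Z. Hence Gal(Q(zeta_3508)/Q) ≅ Z/2Z × Z/876Z.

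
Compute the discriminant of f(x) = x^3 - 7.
Δ = -1323

For a depressed cubic x^3 + p x + q the discriminant is Δ = -4 p^3 - 27 q^2 = -4*(0)^3 - 27*(-7)^2 = 0 - 1323 = -1323.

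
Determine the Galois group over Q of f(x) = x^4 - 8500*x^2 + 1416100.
Gal(K/Q) = Z/2Z (cyclic of order 2)

f factors as (x^2 - 8330)(x^2 - 170), so the splitting field is K = Q(sqrt(8330), sqrt(170)). The squarefree part of 8330 is 170 and the squarefree part of 170 is also 170, so sqrt(8330) and sqrt(170) are both rational multiples of sqrt(170). Hence Q(sqrt(8330)) = Q(sqrt(170)) = Q(sqrt(170)), and the splitting field collapses to a single degree-2 extension with Galois group Z/2Z.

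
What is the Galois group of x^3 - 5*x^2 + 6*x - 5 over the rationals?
Gal(K/Q) = S_3 (symmetric group of order 6)

Compute the discriminant of x^3 + (-5)*x^2 + (6)*x + (-5): Δ = -439. Since Δ is not a rational square, the Galois group is not contained in A_3; it must be the full S_3 (irreducibility of the cubic rules out anything smaller).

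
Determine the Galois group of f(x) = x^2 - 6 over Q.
Gal(K/Q) = Z/2Z (cyclic of order 2)

x^2 - 6 is irreducible over Q since 6 is not a rational square. The splitting field Q(sqrt(6)) has degree 2 over Q, and its unique nontrivial automorphism is sqrt(6) ↦ -sqrt(6). Hence Gal(Q(sqrt(6))/Q) = Z/2Z.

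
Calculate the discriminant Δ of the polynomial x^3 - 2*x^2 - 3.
Δ = -339

For x^3 + a x^2 + b x + c the discriminant is Δ = 18 a b c - 4 a^3 c + a^2 b^2 - 4 b^3 - 27 c^2.
Plug a = -2, b = 0, c = -3:
  18*(-2)*(0)*(-3) - 4*(-2)^3*(-3) + (-2)^2*(0)^2 - 4*(0)^3 - 27*(-3)^2
  = 0 + (-96) + 0 + (0) + (-243)
  = -339.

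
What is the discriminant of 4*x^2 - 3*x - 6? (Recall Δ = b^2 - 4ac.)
Δ = 105

For a quadratic a x^2 + b x + c the discriminant is Δ = b^2 - 4ac = (-3)^2 - 4*(4)*(-6) = 9 - (-96) = 105.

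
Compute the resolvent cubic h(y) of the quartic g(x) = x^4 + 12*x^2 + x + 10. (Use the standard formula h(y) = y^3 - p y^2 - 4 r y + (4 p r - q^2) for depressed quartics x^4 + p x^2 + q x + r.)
h(y) = y^3 - 12*y^2 - 40*y + 479

Identify coefficients: p = 12, q = 1, r = 10.
Plug into h(y) = y^3 - p y^2 - 4 r y + (4 p r - q^2):
  h(y) = y^3 - (12) y^2 - 4*(10) y + (4*(12)*(10) - (1)^2)
       = y^3 + (-12) y^2 + (-40) y + (479).
Simplifying: h(y) = y^3 - 12*y^2 - 40*y + 479.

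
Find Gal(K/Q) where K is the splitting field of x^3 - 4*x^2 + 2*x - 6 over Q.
Gal(K/Q) = S_3 (symmetric group of order 6)

Compute the discriminant of x^3 + (-4)*x^2 + (2)*x + (-6): Δ = -1612. Since Δ is not a rational square, the Galois group is not contained in A_3; it must be the full S_3 (irreducibility of the cubic rules out anything smaller).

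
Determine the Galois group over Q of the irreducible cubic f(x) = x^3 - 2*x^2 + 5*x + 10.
Gal(K/Q) = S_3 (symmetric group of order 6)

Compute the discriminant of x^3 + (-2)*x^2 + (5)*x + (10): Δ = -4580. Since Δ is not a rational square, the Galois group is not contained in A_3; it must be the full S_3 (irreducibility of the cubic rules out anything smaller).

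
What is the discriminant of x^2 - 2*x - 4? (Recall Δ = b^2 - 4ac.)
Δ = 20

For a quadratic a x^2 + b x + c the discriminant is Δ = b^2 - 4ac = (-2)^2 - 4*(1)*(-4) = 4 - (-16) = 20.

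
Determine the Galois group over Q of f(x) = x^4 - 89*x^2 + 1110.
Gal(K/Q) = V_4 (Klein four-group, Z/2Z × Z/2Z)

f factors as (x^2 - 15)(x^2 - 74), so the splitting field is K = Q(sqrt(15), sqrt(74)). The elements 15, 74, 1110 are all non-squares in Q, so sqrt(15) and sqrt(74) generate independent quadratic extensions. Thus [K:Q] = 4 and Gal(K/Q) is generated by the two order-2 automorphisms sqrt(15) ↦ -sqrt(15) and sqrt(74) ↦ -sqrt(74), giving V_4.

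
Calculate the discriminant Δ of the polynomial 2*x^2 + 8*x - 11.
Δ = 152

For a quadratic a x^2 + b x + c the discriminant is Δ = b^2 - 4ac = (8)^2 - 4*(2)*(-11) = 64 - (-88) = 152.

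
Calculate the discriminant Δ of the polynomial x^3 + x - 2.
Δ = -112

For a depressed cubic x^3 + p x + q the discriminant is Δ = -4 p^3 - 27 q^2 = -4*(1)^3 - 27*(-2)^2 = -4 - 108 = -112.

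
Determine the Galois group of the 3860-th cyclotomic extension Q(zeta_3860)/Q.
|Gal(Q(zeta_3860)/Q)| = phi(3860) = 1536; group ≅ (Z/3860Z)^* ≅ Z/2Z × Z/4Z × Z/192Z

The n-th cyclotomic polynomial Φ_3860(x) is the minimal polynomial of zeta_3860 over Q and has degree phi(3860) = 1536. So Q(zeta_3860) is a degree-1536 Galois extension with Galois group (Z/3860Z)^*. By CRT, (Z/3860Z)^* ≅ (Z/4Z)^* × (Z/5Z)^* × (Z/193Z)^*. Each prime-power unit group is (Z/4Z)^* ≅ Z/2Z; (Z/5Z)^* ≅ Z/4Z; (Z/193Z)^* ≅ Z/192Z. Hence Gal(Q(zeta_3860)/Q) ≅ Z/2Z × Z/4Z × Z/192Z.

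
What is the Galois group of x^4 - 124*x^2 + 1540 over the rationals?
Gal(K/Q) = V_4 (Klein four-group, Z/2Z × Z/2Z)

f factors as (x^2 - 14)(x^2 - 110), so the splitting field is K = Q(sqrt(14), sqrt(110)). The elements 14, 110, 1540 are all non-squares in Q, so sqrt(14) and sqrt(110) generate independent quadratic extensions. Thus [K:Q] = 4 and Gal(K/Q) is generated by the two order-2 automorphisms sqrt(14) ↦ -sqrt(14) and sqrt(110) ↦ -sqrt(110), giving V_4.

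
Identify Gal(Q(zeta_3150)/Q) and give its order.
|Gal(Q(zeta_3150)/Q)| = phi(3150) = 720; group ≅ (Z/3150Z)^* ≅ Z/6Z × Z/6Z × Z/20Z

The n-th cyclotomic polynomial Φ_3150(x) is the minimal polynomial of zeta_3150 over Q and has degree phi(3150) = 720. So Q(zeta_3150) is a degree-720 Galois extension with Galois group (Z/3150Z)^*. By CRT, (Z/3150Z)^* ≅ (Z/2Z)^* × (Z/9Z)^* × (Z/25Z)^* × (Z/7Z)^*. Each prime-power unit group is (Z/2Z)^* ≅ trivial group (order 1); (Z/9Z)^* ≅ Z/6Z; (Z/25Z)^* ≅ Z/20Z; (Z/7Z)^* ≅ Z/6Z. Hence Gal(Q(zeta_3150)/Q) ≅ Z/6Z × Z/6Z × Z/20Z.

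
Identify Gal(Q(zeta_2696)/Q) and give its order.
|Gal(Q(zeta_2696)/Q)| = phi(2696) = 1344; group ≅ (Z/2696Z)^* ≅ Z/2Z × Z/2Z × Z/336Z

The n-th cyclotomic polynomial Φ_2696(x) is the minimal polynomial of zeta_2696 over Q and has degree phi(2696) = 1344. So Q(zeta_2696) is a degree-1344 Galois extension with Galois group (Z/2696Z)^*. By CRT, (Z/2696Z)^* ≅ (Z/8Z)^* × (Z/337Z)^*. Each prime-power unit group is (Z/8Z)^* ≅ Z/2Z × Z/2Z; (Z/337Z)^* ≅ Z/336Z. Hence Gal(Q(zeta_2696)/Q) ≅ Z/2Z × Z/2Z × Z/336Z.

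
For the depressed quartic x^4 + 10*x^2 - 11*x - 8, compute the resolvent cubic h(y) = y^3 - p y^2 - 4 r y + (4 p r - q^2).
h(y) = y^3 - 10*y^2 + 32*y - 441

Identify coefficients: p = 10, q = -11, r = -8.
Plug into h(y) = y^3 - p y^2 - 4 r y + (4 p r - q^2):
  h(y) = y^3 - (10) y^2 - 4*(-8) y + (4*(10)*(-8) - (-11)^2)
       = y^3 + (-10) y^2 + (32) y + (-441).
Simplifying: h(y) = y^3 - 10*y^2 + 32*y - 441.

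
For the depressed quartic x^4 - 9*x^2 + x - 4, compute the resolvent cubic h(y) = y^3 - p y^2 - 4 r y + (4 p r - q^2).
h(y) = y^3 + 9*y^2 + 16*y + 143

Identify coefficients: p = -9, q = 1, r = -4.
Plug into h(y) = y^3 - p y^2 - 4 r y + (4 p r - q^2):
  h(y) = y^3 - (-9) y^2 - 4*(-4) y + (4*(-9)*(-4) - (1)^2)
       = y^3 + (9) y^2 + (16) y + (143).
Simplifying: h(y) = y^3 + 9*y^2 + 16*y + 143.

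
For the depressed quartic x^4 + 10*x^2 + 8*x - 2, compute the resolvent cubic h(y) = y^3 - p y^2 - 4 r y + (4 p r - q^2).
h(y) = y^3 - 10*y^2 + 8*y - 144

Identify coefficients: p = 10, q = 8, r = -2.
Plug into h(y) = y^3 - p y^2 - 4 r y + (4 p r - q^2):
  h(y) = y^3 - (10) y^2 - 4*(-2) y + (4*(10)*(-2) - (8)^2)
       = y^3 + (-10) y^2 + (8) y + (-144).
Simplifying: h(y) = y^3 - 10*y^2 + 8*y - 144.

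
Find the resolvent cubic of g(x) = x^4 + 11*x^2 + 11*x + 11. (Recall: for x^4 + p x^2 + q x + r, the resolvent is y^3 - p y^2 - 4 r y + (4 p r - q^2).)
h(y) = y^3 - 11*y^2 - 44*y + 363

Identify coefficients: p = 11, q = 11, r = 11.
Plug into h(y) = y^3 - p y^2 - 4 r y + (4 p r - q^2):
  h(y) = y^3 - (11) y^2 - 4*(11) y + (4*(11)*(11) - (11)^2)
       = y^3 + (-11) y^2 + (-44) y + (363).
Simplifying: h(y) = y^3 - 11*y^2 - 44*y + 363.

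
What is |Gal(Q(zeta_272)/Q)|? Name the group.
|Gal(Q(zeta_272)/Q)| = phi(272) = 128; group ≅ (Z/272Z)^* ≅ Z/2Z × Z/4Z × Z/16Z

The n-th cyclotomic polynomial Φ_272(x) is the minimal polynomial of zeta_272 over Q and has degree phi(272) = 128. So Q(zeta_272) is a degree-128 Galois extension with Galois group (Z/272Z)^*. By CRT, (Z/272Z)^* ≅ (Z/16Z)^* × (Z/17Z)^*. Each prime-power unit group is (Z/16Z)^* ≅ Z/2Z × Z/4Z; (Z/17Z)^* ≅ Z/16Z. Hence Gal(Q(zeta_272)/Q) ≅ Z/2Z × Z/4Z × Z/16Z.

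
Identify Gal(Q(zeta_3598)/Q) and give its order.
|Gal(Q(zeta_3598)/Q)| = phi(3598) = 1536; group ≅ (Z/3598Z)^* ≅ Z/6Z × Z/256Z

The n-th cyclotomic polynomial Φ_3598(x) is the minimal polynomial of zeta_3598 over Q and has degree phi(3598) = 1536. So Q(zeta_3598) is a degree-1536 Galois extension with Galois group (Z/3598Z)^*. By CRT, (Z/3598Z)^* ≅ (Z/2Z)^* × (Z/7Z)^* × (Z/257Z)^*. Each prime-power unit group is (Z/2Z)^* ≅ trivial group (order 1); (Z/7Z)^* ≅ Z/6Z; (Z/257Z)^* ≅ Z/256Z. Hence Gal(Q(zeta_3598)/Q) ≅ Z/6Z × Z/256Z.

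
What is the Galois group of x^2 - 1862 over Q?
Gal(K/Q) = Z/2Z (cyclic of order 2)

x^2 - 1862 is irreducible over Q since 1862 is not a rational square. The splitting field Q(sqrt(1862)) has degree 2 over Q, and its unique nontrivial automorphism is sqrt(1862) ↦ -sqrt(1862). Hence Gal(Q(sqrt(1862))/Q) = Z/2Z.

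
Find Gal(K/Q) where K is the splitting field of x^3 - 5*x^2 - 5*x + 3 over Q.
Gal(K/Q) = S_3 (symmetric group of order 6)

Compute the discriminant of x^3 + (-5)*x^2 + (-5)*x + (3): Δ = 3732. Since Δ is not a rational square, the Galois group is not contained in A_3; it must be the full S_3 (irreducibility of the cubic rules out anything smaller).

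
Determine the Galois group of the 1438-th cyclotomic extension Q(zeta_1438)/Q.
|Gal(Q(zeta_1438)/Q)| = phi(1438) = 718; group ≅ (Z/1438Z)^* ≅ Z/718Z

The n-th cyclotomic polynomial Φ_1438(x) is the minimal polynomial of zeta_1438 over Q and has degree phi(1438) = 718. So Q(zeta_1438) is a degree-718 Galois extension with Galois group (Z/1438Z)^*. By CRT, (Z/1438Z)^* ≅ (Z/2Z)^* × (Z/719Z)^*. Each prime-power unit group is (Z/2Z)^* ≅ trivial group (order 1); (Z/719Z)^* ≅ Z/718Z. Hence Gal(Q(zeta_1438)/Q) ≅ Z/718Z.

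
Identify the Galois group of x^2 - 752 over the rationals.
Gal(K/Q) = Z/2Z (cyclic of order 2)

x^2 - 752 is irreducible over Q since 752 is not a rational square. The splitting field Q(sqrt(752)) has degree 2 over Q, and its unique nontrivial automorphism is sqrt(752) ↦ -sqrt(752). Hence Gal(Q(sqrt(752))/Q) = Z/2Z.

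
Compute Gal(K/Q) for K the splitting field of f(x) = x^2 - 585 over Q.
Gal(K/Q) = Z/2Z (cyclic of order 2)

x^2 - 585 is irreducible over Q since 585 is not a rational square. The splitting field Q(sqrt(585)) has degree 2 over Q, and its unique nontrivial automorphism is sqrt(585) ↦ -sqrt(585). Hence Gal(Q(sqrt(585))/Q) = Z/2Z.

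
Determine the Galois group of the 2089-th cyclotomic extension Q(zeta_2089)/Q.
|Gal(Q(zeta_2089)/Q)| = phi(2089) = 2088; group ≅ (Z/2089Z)^* ≅ Z/2088Z

The n-th cyclotomic polynomial Φ_2089(x) is the minimal polynomial of zeta_2089 over Q and has degree phi(2089) = 2088. So Q(zeta_2089) is a degree-2088 Galois extension with Galois group (Z/2089Z)^*. (Z/2089Z)^* is cyclic since 2089 is an odd prime power (or 4). Hence Gal(Q(zeta_2089)/Q) ≅ Z/2088Z.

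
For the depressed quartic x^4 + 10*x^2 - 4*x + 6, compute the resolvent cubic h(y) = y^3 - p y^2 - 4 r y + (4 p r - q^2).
h(y) = y^3 - 10*y^2 - 24*y + 224

Identify coefficients: p = 10, q = -4, r = 6.
Plug into h(y) = y^3 - p y^2 - 4 r y + (4 p r - q^2):
  h(y) = y^3 - (10) y^2 - 4*(6) y + (4*(10)*(6) - (-4)^2)
       = y^3 + (-10) y^2 + (-24) y + (224).
Simplifying: h(y) = y^3 - 10*y^2 - 24*y + 224.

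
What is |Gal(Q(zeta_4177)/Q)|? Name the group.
|Gal(Q(zeta_4177)/Q)| = phi(4177) = 4176; group ≅ (Z/4177Z)^* ≅ Z/4176Z

The n-th cyclotomic polynomial Φ_4177(x) is the minimal polynomial of zeta_4177 over Q and has degree phi(4177) = 4176. So Q(zeta_4177) is a degree-4176 Galois extension with Galois group (Z/4177Z)^*. (Z/4177Z)^* is cyclic since 4177 is an odd prime power (or 4). Hence Gal(Q(zeta_4177)/Q) ≅ Z/4176Z.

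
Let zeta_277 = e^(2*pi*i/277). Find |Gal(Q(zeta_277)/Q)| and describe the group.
|Gal(Q(zeta_277)/Q)| = phi(277) = 276; group ≅ (Z/277Z)^* ≅ Z/276Z

The n-th cyclotomic polynomial Φ_277(x) is the minimal polynomial of zeta_277 over Q and has degree phi(277) = 276. So Q(zeta_277) is a degree-276 Galois extension with Galois group (Z/277Z)^*. (Z/277Z)^* is cyclic since 277 is an odd prime power (or 4). Hence Gal(Q(zeta_277)/Q) ≅ Z/276Z.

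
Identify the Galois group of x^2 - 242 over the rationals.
Gal(K/Q) = Z/2Z (cyclic of order 2)

x^2 - 242 is irreducible over Q since 242 is not a rational square. The splitting field Q(sqrt(242)) has degree 2 over Q, and its unique nontrivial automorphism is sqrt(242) ↦ -sqrt(242). Hence Gal(Q(sqrt(242))/Q) = Z/2Z.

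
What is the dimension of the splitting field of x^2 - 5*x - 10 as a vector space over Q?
[K:Q] = 2

The discriminant of x^2 + (-5)*x + (-10) is b^2 - 4c = 25 - (-40) = 65. Since 65 is not a perfect square in Q, the polynomial is irreducible over Q. Its two roots generate a degree-2 extension, so [K:Q] = 2.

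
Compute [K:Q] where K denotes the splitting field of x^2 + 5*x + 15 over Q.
[K:Q] = 2

The discriminant of x^2 + (5)*x + (15) is b^2 - 4c = 25 - (60) = -35. Since -35 is not a perfect square in Q, the polynomial is irreducible over Q. Its two roots generate a degree-2 extension, so [K:Q] = 2.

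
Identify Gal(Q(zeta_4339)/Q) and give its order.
|Gal(Q(zeta_4339)/Q)| = phi(4339) = 4338; group ≅ (Z/4339Z)^* ≅ Z/4338Z

The n-th cyclotomic polynomial Φ_4339(x) is the minimal polynomial of zeta_4339 over Q and has degree phi(4339) = 4338. So Q(zeta_4339) is a degree-4338 Galois extension with Galois group (Z/4339Z)^*. (Z/4339Z)^* is cyclic since 4339 is an odd prime power (or 4). Hence Gal(Q(zeta_4339)/Q) ≅ Z/4338Z.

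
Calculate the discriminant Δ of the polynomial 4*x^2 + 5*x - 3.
Δ = 73

For a quadratic a x^2 + b x + c the discriminant is Δ = b^2 - 4ac = (5)^2 - 4*(4)*(-3) = 25 - (-48) = 73.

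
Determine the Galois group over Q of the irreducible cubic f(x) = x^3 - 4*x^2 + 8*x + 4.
Gal(K/Q) = S_3 (symmetric group of order 6)

Compute the discriminant of x^3 + (-4)*x^2 + (8)*x + (4): Δ = -2736. Since Δ is not a rational square, the Galois group is not contained in A_3; it must be the full S_3 (irreducibility of the cubic rules out anything smaller).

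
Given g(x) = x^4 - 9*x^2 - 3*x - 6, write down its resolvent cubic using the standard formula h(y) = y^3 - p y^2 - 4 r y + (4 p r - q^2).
h(y) = y^3 + 9*y^2 + 24*y + 207

Identify coefficients: p = -9, q = -3, r = -6.
Plug into h(y) = y^3 - p y^2 - 4 r y + (4 p r - q^2):
  h(y) = y^3 - (-9) y^2 - 4*(-6) y + (4*(-9)*(-6) - (-3)^2)
       = y^3 + (9) y^2 + (24) y + (207).
Simplifying: h(y) = y^3 + 9*y^2 + 24*y + 207.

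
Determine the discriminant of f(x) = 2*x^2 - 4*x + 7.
Δ = -40

For a quadratic a x^2 + b x + c the discriminant is Δ = b^2 - 4ac = (-4)^2 - 4*(2)*(7) = 16 - (56) = -40.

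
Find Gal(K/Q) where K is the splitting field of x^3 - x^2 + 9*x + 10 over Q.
Gal(K/Q) = S_3 (symmetric group of order 6)

Compute the discriminant of x^3 + (-1)*x^2 + (9)*x + (10): Δ = -7115. Since Δ is not a rational square, the Galois group is not contained in A_3; it must be the full S_3 (irreducibility of the cubic rules out anything smaller).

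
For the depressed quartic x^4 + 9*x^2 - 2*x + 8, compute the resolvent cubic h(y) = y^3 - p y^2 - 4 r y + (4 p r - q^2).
h(y) = y^3 - 9*y^2 - 32*y + 284

Identify coefficients: p = 9, q = -2, r = 8.
Plug into h(y) = y^3 - p y^2 - 4 r y + (4 p r - q^2):
  h(y) = y^3 - (9) y^2 - 4*(8) y + (4*(9)*(8) - (-2)^2)
       = y^3 + (-9) y^2 + (-32) y + (284).
Simplifying: h(y) = y^3 - 9*y^2 - 32*y + 284.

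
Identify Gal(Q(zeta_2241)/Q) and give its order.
|Gal(Q(zeta_2241)/Q)| = phi(2241) = 1476; group ≅ (Z/2241Z)^* ≅ Z/18Z × Z/82Z

The n-th cyclotomic polynomial Φ_2241(x) is the minimal polynomial of zeta_2241 over Q and has degree phi(2241) = 1476. So Q(zeta_2241) is a degree-1476 Galois extension with Galois group (Z/2241Z)^*. By CRT, (Z/2241Z)^* ≅ (Z/27Z)^* × (Z/83Z)^*. Each prime-power unit group is (Z/27Z)^* ≅ Z/18Z; (Z/83Z)^* ≅ Z/82Z. Hence Gal(Q(zeta_2241)/Q) ≅ Z/18Z × Z/82Z.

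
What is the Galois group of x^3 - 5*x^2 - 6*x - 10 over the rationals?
Gal(K/Q) = S_3 (symmetric group of order 6)

Compute the discriminant of x^3 + (-5)*x^2 + (-6)*x + (-10): Δ = -11336. Since Δ is not a rational square, the Galois group is not contained in A_3; it must be the full S_3 (irreducibility of the cubic rules out anything smaller).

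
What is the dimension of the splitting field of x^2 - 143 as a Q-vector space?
[K:Q] = 2

The polynomial x^2 - 143 is irreducible over Q since 143 is not a perfect square. Its splitting field is Q(sqrt(143)), which has degree 2 over Q.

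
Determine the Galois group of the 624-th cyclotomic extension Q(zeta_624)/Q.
|Gal(Q(zeta_624)/Q)| = phi(624) = 192; group ≅ (Z/624Z)^* ≅ Z/2Z × Z/2Z × Z/4Z × Z/12Z

The n-th cyclotomic polynomial Φ_624(x) is the minimal polynomial of zeta_624 over Q and has degree phi(624) = 192. So Q(zeta_624) is a degree-192 Galois extension with Galois group (Z/624Z)^*. By CRT, (Z/624Z)^* ≅ (Z/16Z)^* × (Z/3Z)^* × (Z/13Z)^*. Each prime-power unit group is (Z/16Z)^* ≅ Z/2Z × Z/4Z; (Z/3Z)^* ≅ Z/2Z; (Z/13Z)^* ≅ Z/12Z. Hence Gal(Q(zeta_624)/Q) ≅ Z/2Z × Z/2Z × Z/4Z × Z/12Z.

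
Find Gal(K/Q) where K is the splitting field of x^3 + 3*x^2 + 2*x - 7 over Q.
Gal(K/Q) = S_3 (symmetric group of order 6)

Compute the discriminant of x^3 + (3)*x^2 + (2)*x + (-7): Δ = -1319. Since Δ is not a rational square, the Galois group is not contained in A_3; it must be the full S_3 (irreducibility of the cubic rules out anything smaller).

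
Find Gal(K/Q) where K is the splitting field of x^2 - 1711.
Gal(K/Q) = Z/2Z (cyclic of order 2)

x^2 - 1711 is irreducible over Q since 1711 is not a rational square. The splitting field Q(sqrt(1711)) has degree 2 over Q, and its unique nontrivial automorphism is sqrt(1711) ↦ -sqrt(1711). Hence Gal(Q(sqrt(1711))/Q) = Z/2Z.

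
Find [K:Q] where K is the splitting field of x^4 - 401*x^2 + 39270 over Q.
[K:Q] = 4

f factors as (x^2 - 231)(x^2 - 170); the splitting field is K = Q(sqrt(231), sqrt(170)). Since 231, 170, and 39270 are all non-squares in Q, the three subfields Q(sqrt(231)), Q(sqrt(170)), Q(sqrt(39270)) are distinct degree-2 extensions, so [K:Q] = 4 (Klein four Galois group).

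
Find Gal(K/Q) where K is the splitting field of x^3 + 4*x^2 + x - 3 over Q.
Gal(K/Q) = S_3 (symmetric group of order 6)

Compute the discriminant of x^3 + (4)*x^2 + (1)*x + (-3): Δ = 321. Since Δ is not a rational square, the Galois group is not contained in A_3; it must be the full S_3 (irreducibility of the cubic rules out anything smaller).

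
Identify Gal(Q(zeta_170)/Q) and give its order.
|Gal(Q(zeta_170)/Q)| = phi(170) = 64; group ≅ (Z/170Z)^* ≅ Z/4Z × Z/16Z

The n-th cyclotomic polynomial Φ_170(x) is the minimal polynomial of zeta_170 over Q and has degree phi(170) = 64. So Q(zeta_170) is a degree-64 Galois extension with Galois group (Z/170Z)^*. By CRT, (Z/170Z)^* ≅ (Z/2Z)^* × (Z/5Z)^* × (Z/17Z)^*. Each prime-power unit group is (Z/2Z)^* ≅ trivial group (order 1); (Z/5Z)^* ≅ Z/4Z; (Z/17Z)^* ≅ Z/16Z. Hence Gal(Q(zeta_170)/Q) ≅ Z/4Z × Z/16Z.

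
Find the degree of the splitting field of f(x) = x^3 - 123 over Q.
[K:Q] = 6

x^3 - 123 has one real root r = 123^(1/3) and two complex roots r*zeta_3, r*zeta_3^2 where zeta_3 = e^(2*pi*i/3). The splitting field is Q(r, zeta_3). [Q(r):Q] = 3 and [Q(zeta_3):Q] = 2 with gcd = 1, so [Q(r, zeta_3):Q] = 3 * 2 = 6.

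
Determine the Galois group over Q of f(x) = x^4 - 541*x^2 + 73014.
Gal(K/Q) = V_4 (Klein four-group, Z/2Z × Z/2Z)

f factors as (x^2 - 258)(x^2 - 283), so the splitting field is K = Q(sqrt(258), sqrt(283)). The elements 258, 283, 73014 are all non-squares in Q, so sqrt(258) and sqrt(283) generate independent quadratic extensions. Thus [K:Q] = 4 and Gal(K/Q) is generated by the two order-2 automorphisms sqrt(258) ↦ -sqrt(258) and sqrt(283) ↦ -sqrt(283), giving V_4.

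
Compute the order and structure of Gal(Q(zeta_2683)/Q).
|Gal(Q(zeta_2683)/Q)| = phi(2683) = 2682; group ≅ (Z/2683Z)^* ≅ Z/2682Z

The n-th cyclotomic polynomial Φ_2683(x) is the minimal polynomial of zeta_2683 over Q and has degree phi(2683) = 2682. So Q(zeta_2683) is a degree-2682 Galois extension with Galois group (Z/2683Z)^*. (Z/2683Z)^* is cyclic since 2683 is an odd prime power (or 4). Hence Gal(Q(zeta_2683)/Q) ≅ Z/2682Z.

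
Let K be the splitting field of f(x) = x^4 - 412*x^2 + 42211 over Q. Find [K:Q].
[K:Q] = 4

f factors as (x^2 - 191)(x^2 - 221); the splitting field is K = Q(sqrt(191), sqrt(221)). Since 191, 221, and 42211 are all non-squares in Q, the three subfields Q(sqrt(191)), Q(sqrt(221)), Q(sqrt(42211)) are distinct degree-2 extensions, so [K:Q] = 4 (Klein four Galois group).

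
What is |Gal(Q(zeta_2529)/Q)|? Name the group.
|Gal(Q(zeta_2529)/Q)| = phi(2529) = 1680; group ≅ (Z/2529Z)^* ≅ Z/6Z × Z/280Z

The n-th cyclotomic polynomial Φ_2529(x) is the minimal polynomial of zeta_2529 over Q and has degree phi(2529) = 1680. So Q(zeta_2529) is a degree-1680 Galois extension with Galois group (Z/2529Z)^*. By CRT, (Z/2529Z)^* ≅ (Z/9Z)^* × (Z/281Z)^*. Each prime-power unit group is (Z/9Z)^* ≅ Z/6Z; (Z/281Z)^* ≅ Z/280Z. Hence Gal(Q(zeta_2529)/Q) ≅ Z/6Z × Z/280Z.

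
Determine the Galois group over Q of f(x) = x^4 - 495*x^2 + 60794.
Gal(K/Q) = V_4 (Klein four-group, Z/2Z × Z/2Z)

f factors as (x^2 - 269)(x^2 - 226), so the splitting field is K = Q(sqrt(269), sqrt(226)). The elements 269, 226, 60794 are all non-squares in Q, so sqrt(269) and sqrt(226) generate independent quadratic extensions. Thus [K:Q] = 4 and Gal(K/Q) is generated by the two order-2 automorphisms sqrt(269) ↦ -sqrt(269) and sqrt(226) ↦ -sqrt(226), giving V_4.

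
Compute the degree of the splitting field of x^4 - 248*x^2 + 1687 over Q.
[K:Q] = 4

f factors as (x^2 - 7)(x^2 - 241); the splitting field is K = Q(sqrt(7), sqrt(241)). Since 7, 241, and 1687 are all non-squares in Q, the three subfields Q(sqrt(7)), Q(sqrt(241)), Q(sqrt(1687)) are distinct degree-2 extensions, so [K:Q] = 4 (Klein four Galois group).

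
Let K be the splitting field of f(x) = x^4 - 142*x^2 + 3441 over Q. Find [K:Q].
[K:Q] = 4

f factors as (x^2 - 31)(x^2 - 111); the splitting field is K = Q(sqrt(31), sqrt(111)). Since 31, 111, and 3441 are all non-squares in Q, the three subfields Q(sqrt(31)), Q(sqrt(111)), Q(sqrt(3441)) are distinct degree-2 extensions, so [K:Q] = 4 (Klein four Galois group).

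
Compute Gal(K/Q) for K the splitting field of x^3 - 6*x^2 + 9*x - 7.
Gal(K/Q) = S_3 (symmetric group of order 6)

Compute the discriminant of x^3 + (-6)*x^2 + (9)*x + (-7): Δ = -567. Since Δ is not a rational square, the Galois group is not contained in A_3; it must be the full S_3 (irreducibility of the cubic rules out anything smaller).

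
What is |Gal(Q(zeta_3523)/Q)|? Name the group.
|Gal(Q(zeta_3523)/Q)| = phi(3523) = 3240; group ≅ (Z/3523Z)^* ≅ Z/12Z × Z/270Z

The n-th cyclotomic polynomial Φ_3523(x) is the minimal polynomial of zeta_3523 over Q and has degree phi(3523) = 3240. So Q(zeta_3523) is a degree-3240 Galois extension with Galois group (Z/3523Z)^*. By CRT, (Z/3523Z)^* ≅ (Z/13Z)^* × (Z/271Z)^*. Each prime-power unit group is (Z/13Z)^* ≅ Z/12Z; (Z/271Z)^* ≅ Z/270Z. Hence Gal(Q(zeta_3523)/Q) ≅ Z/12Z × Z/270Z.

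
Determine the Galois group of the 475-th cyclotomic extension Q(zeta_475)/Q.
|Gal(Q(zeta_475)/Q)| = phi(475) = 360; group ≅ (Z/475Z)^* ≅ Z/18Z × Z/20Z

The n-th cyclotomic polynomial Φ_475(x) is the minimal polynomial of zeta_475 over Q and has degree phi(475) = 360. So Q(zeta_475) is a degree-360 Galois extension with Galois group (Z/475Z)^*. By CRT, (Z/475Z)^* ≅ (Z/25Z)^* × (Z/19Z)^*. Each prime-power unit group is (Z/25Z)^* ≅ Z/20Z; (Z/19Z)^* ≅ Z/18Z. Hence Gal(Q(zeta_475)/Q) ≅ Z/18Z × Z/20Z.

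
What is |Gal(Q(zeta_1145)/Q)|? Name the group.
|Gal(Q(zeta_1145)/Q)| = phi(1145) = 912; group ≅ (Z/1145Z)^* ≅ Z/4Z × Z/228Z

The n-th cyclotomic polynomial Φ_1145(x) is the minimal polynomial of zeta_1145 over Q and has degree phi(1145) = 912. So Q(zeta_1145) is a degree-912 Galois extension with Galois group (Z/1145Z)^*. By CRT, (Z/1145Z)^* ≅ (Z/5Z)^* × (Z/229Z)^*. Each prime-power unit group is (Z/5Z)^* ≅ Z/4Z; (Z/229Z)^* ≅ Z/228Z. Hence Gal(Q(zeta_1145)/Q) ≅ Z/4Z × Z/228Z.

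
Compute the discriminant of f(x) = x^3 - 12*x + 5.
Δ = 6237

For a depressed cubic x^3 + p x + q the discriminant is Δ = -4 p^3 - 27 q^2 = -4*(-12)^3 - 27*(5)^2 = 6912 - 675 = 6237.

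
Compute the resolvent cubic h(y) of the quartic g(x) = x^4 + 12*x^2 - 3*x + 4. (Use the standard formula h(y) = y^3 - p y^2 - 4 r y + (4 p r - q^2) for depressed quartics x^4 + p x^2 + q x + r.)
h(y) = y^3 - 12*y^2 - 16*y + 183

Identify coefficients: p = 12, q = -3, r = 4.
Plug into h(y) = y^3 - p y^2 - 4 r y + (4 p r - q^2):
  h(y) = y^3 - (12) y^2 - 4*(4) y + (4*(12)*(4) - (-3)^2)
       = y^3 + (-12) y^2 + (-16) y + (183).
Simplifying: h(y) = y^3 - 12*y^2 - 16*y + 183.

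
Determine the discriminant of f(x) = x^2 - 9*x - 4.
Δ = 97

For a quadratic a x^2 + b x + c the discriminant is Δ = b^2 - 4ac = (-9)^2 - 4*(1)*(-4) = 81 - (-16) = 97.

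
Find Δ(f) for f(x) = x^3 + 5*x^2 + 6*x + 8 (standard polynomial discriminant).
Δ = -1372

For x^3 + a x^2 + b x + c the discriminant is Δ = 18 a b c - 4 a^3 c + a^2 b^2 - 4 b^3 - 27 c^2.
Plug a = 5, b = 6, c = 8:
  18*(5)*(6)*(8) - 4*(5)^3*(8) + (5)^2*(6)^2 - 4*(6)^3 - 27*(8)^2
  = 4320 + (-4000) + 900 + (-864) + (-1728)
  = -1372.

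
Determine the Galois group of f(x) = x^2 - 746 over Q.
Gal(K/Q) = Z/2Z (cyclic of order 2)

x^2 - 746 is irreducible over Q since 746 is not a rational square. The splitting field Q(sqrt(746)) has degree 2 over Q, and its unique nontrivial automorphism is sqrt(746) ↦ -sqrt(746). Hence Gal(Q(sqrt(746))/Q) = Z/2Z.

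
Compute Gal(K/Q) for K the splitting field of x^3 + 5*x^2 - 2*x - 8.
Gal(K/Q) = A_3 (cyclic of order 3)

Compute the discriminant of x^3 + (5)*x^2 + (-2)*x + (-8): Δ = 3844. Since Δ is a perfect square (Δ = 62^2), the Galois group is contained in A_3. Irreducibility forces the group to be transitive on three roots, so Gal = A_3.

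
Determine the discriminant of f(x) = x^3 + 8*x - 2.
Δ = -2156

For a depressed cubic x^3 + p x + q the discriminant is Δ = -4 p^3 - 27 q^2 = -4*(8)^3 - 27*(-2)^2 = -2048 - 108 = -2156.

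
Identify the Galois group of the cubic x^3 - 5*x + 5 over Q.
Gal(K/Q) = S_3 (symmetric group of order 6)

Compute the discriminant of x^3 + (0)*x^2 + (-5)*x + (5): Δ = -175. Since Δ is not a rational square, the Galois group is not contained in A_3; it must be the full S_3 (irreducibility of the cubic rules out anything smaller).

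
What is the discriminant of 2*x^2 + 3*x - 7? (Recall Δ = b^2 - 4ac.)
Δ = 65

For a quadratic a x^2 + b x + c the discriminant is Δ = b^2 - 4ac = (3)^2 - 4*(2)*(-7) = 9 - (-56) = 65.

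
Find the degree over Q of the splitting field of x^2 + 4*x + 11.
[K:Q] = 2

The discriminant of x^2 + (4)*x + (11) is b^2 - 4c = 16 - (44) = -28. Since -28 is not a perfect square in Q, the polynomial is irreducible over Q. Its two roots generate a degree-2 extension, so [K:Q] = 2.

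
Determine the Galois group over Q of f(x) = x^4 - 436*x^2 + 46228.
Gal(K/Q) = V_4 (Klein four-group, Z/2Z × Z/2Z)

f factors as (x^2 - 254)(x^2 - 182), so the splitting field is K = Q(sqrt(254), sqrt(182)). The elements 254, 182, 46228 are all non-squares in Q, so sqrt(254) and sqrt(182) generate independent quadratic extensions. Thus [K:Q] = 4 and Gal(K/Q) is generated by the two order-2 automorphisms sqrt(254) ↦ -sqrt(254) and sqrt(182) ↦ -sqrt(182), giving V_4.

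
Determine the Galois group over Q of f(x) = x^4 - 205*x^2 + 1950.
Gal(K/Q) = V_4 (Klein four-group, Z/2Z × Z/2Z)

f factors as (x^2 - 195)(x^2 - 10), so the splitting field is K = Q(sqrt(195), sqrt(10)). The elements 195, 10, 1950 are all non-squares in Q, so sqrt(195) and sqrt(10) generate independent quadratic extensions. Thus [K:Q] = 4 and Gal(K/Q) is generated by the two order-2 automorphisms sqrt(195) ↦ -sqrt(195) and sqrt(10) ↦ -sqrt(10), giving V_4.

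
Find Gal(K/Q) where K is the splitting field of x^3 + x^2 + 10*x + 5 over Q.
Gal(K/Q) = S_3 (symmetric group of order 6)

Compute the discriminant of x^3 + (1)*x^2 + (10)*x + (5): Δ = -3695. Since Δ is not a rational square, the Galois group is not contained in A_3; it must be the full S_3 (irreducibility of the cubic rules out anything smaller).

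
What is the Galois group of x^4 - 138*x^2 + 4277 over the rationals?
Gal(K/Q) = V_4 (Klein four-group, Z/2Z × Z/2Z)

f factors as (x^2 - 91)(x^2 - 47), so the splitting field is K = Q(sqrt(91), sqrt(47)). The elements 91, 47, 4277 are all non-squares in Q, so sqrt(91) and sqrt(47) generate independent quadratic extensions. Thus [K:Q] = 4 and Gal(K/Q) is generated by the two order-2 automorphisms sqrt(91) ↦ -sqrt(91) and sqrt(47) ↦ -sqrt(47), giving V_4.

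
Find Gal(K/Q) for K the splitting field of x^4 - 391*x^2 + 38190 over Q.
Gal(K/Q) = V_4 (Klein four-group, Z/2Z × Z/2Z)

f factors as (x^2 - 201)(x^2 - 190), so the splitting field is K = Q(sqrt(201), sqrt(190)). The elements 201, 190, 38190 are all non-squares in Q, so sqrt(201) and sqrt(190) generate independent quadratic extensions. Thus [K:Q] = 4 and Gal(K/Q) is generated by the two order-2 automorphisms sqrt(201) ↦ -sqrt(201) and sqrt(190) ↦ -sqrt(190), giving V_4.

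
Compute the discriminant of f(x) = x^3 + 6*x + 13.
Δ = -5427

For a depressed cubic x^3 + p x + q the discriminant is Δ = -4 p^3 - 27 q^2 = -4*(6)^3 - 27*(13)^2 = -864 - 4563 = -5427.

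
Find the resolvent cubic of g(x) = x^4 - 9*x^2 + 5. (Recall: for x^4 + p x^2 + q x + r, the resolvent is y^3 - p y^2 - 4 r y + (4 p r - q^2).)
h(y) = y^3 + 9*y^2 - 20*y - 180

Identify coefficients: p = -9, q = 0, r = 5.
Plug into h(y) = y^3 - p y^2 - 4 r y + (4 p r - q^2):
  h(y) = y^3 - (-9) y^2 - 4*(5) y + (4*(-9)*(5) - (0)^2)
       = y^3 + (9) y^2 + (-20) y + (-180).
Simplifying: h(y) = y^3 + 9*y^2 - 20*y - 180.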